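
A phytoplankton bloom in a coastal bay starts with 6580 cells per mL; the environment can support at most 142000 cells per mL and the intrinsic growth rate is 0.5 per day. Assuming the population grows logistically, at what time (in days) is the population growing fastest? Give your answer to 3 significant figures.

6.05 days

Logistic growth is fastest at N = K/2 = 71000.
A = (K − N₀)/N₀ = 20.581. Set K/(1 + A·e^(−rt)) = K/2 → A·e^(−rt) = 1.
e^(−0.5t) = 1/20.581 = 0.0485896, so t = ln(20.581)/0.5 = 3.0243/0.5 = 6.0487.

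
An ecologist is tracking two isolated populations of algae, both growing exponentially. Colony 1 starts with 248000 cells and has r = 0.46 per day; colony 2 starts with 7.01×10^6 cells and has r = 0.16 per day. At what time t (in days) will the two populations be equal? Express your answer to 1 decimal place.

11.1 days

Set 248000·e^(0.46t) = 7.01×10^6·e^(0.16t).
e^((0.46 − 0.16)t) = 7.01×10^6/248000 → e^(0.3·t) = 28.266.
0.3·t = ln(28.266) = 3.3417, so t = 3.3417/0.3 = 11.139.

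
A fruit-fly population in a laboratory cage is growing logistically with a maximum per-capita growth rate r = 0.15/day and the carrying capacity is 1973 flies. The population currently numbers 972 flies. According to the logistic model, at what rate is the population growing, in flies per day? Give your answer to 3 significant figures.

74.0 flies per day

dN/dt = rN(1 − N/K) = 0.15 × 972 × (1 − 972/1973).
1 − 972/1973 = 0.50735; dN/dt = 0.15 × 972 × 0.50735 = 73.972.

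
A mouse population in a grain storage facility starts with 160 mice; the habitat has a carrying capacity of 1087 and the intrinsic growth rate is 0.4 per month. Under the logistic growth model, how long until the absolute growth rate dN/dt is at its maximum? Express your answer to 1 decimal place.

Logistic growth is fastest at N = K/2 = 543.5.
A = (K − N₀)/N₀ = 5.7938. Set K/(1 + A·e^(−rt)) = K/2 → A·e^(−rt) = 1.
e^(−0.4t) = 1/5.7938 = 0.1726, so t = ln(5.7938)/0.4 = 1.7568/0.4 = 4.3919.

4.4 months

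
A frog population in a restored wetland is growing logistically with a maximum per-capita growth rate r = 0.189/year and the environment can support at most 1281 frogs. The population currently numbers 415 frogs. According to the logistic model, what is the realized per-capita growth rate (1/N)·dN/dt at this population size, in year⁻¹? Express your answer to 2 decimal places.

0.13 per year

(1/N)·dN/dt = r(1 − N/K) = 0.189 × (1 − 415/1281).
= 0.189 × 0.67603 = 0.12777.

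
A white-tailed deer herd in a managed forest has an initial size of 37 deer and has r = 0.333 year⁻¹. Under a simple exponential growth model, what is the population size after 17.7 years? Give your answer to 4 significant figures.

13430 deer

N(t) = N₀·e^(rt) = 37 × e^(0.333×17.7) = 37 × e^5.894.
e^5.894 ≈ 362.89, so N ≈ 37 × 362.89 = 13426.9.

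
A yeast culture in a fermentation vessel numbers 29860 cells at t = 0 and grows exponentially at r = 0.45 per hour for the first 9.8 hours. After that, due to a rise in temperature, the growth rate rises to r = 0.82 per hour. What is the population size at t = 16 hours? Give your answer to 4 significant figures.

Phase 1: N(9.8) = 29860·e^(0.45×9.8) = 29860·e^4.41 = 2.456566×10^6.
Phase 2 runs for 16 − 9.8 = 6.2 hours at r = 0.82.
N(16) = 2.456566×10^6·e^(0.82×6.2) = 2.456566×10^6·e^5.084 = 3.965351×10^8.

396500000 cells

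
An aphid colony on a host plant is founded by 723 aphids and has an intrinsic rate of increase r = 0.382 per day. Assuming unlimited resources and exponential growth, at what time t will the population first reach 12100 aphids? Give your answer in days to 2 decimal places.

Set N₀·e^(rt) = 12100: e^(0.382·t) = 12100/723 = 16.736.
0.382·t = ln(16.736) = 2.8176, so t = 2.8176/0.382 = 7.3758.

7.38 days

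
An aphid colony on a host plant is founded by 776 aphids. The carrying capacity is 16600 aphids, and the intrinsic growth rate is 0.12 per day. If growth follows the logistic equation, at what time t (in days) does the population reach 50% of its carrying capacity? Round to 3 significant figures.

25.1 days

A = (K − N₀)/N₀ = (16600 − 776)/776 = 20.392.
Solve 16600/(1 + 20.392·e^(−0.12t)) = 8300: 1 + 20.392·e^(−0.12t) = 2, so e^(−0.12t) = 0.0490394.
−0.12·t = ln(0.0490394) = -3.0151, so t = 3.0151/0.12 = 25.126.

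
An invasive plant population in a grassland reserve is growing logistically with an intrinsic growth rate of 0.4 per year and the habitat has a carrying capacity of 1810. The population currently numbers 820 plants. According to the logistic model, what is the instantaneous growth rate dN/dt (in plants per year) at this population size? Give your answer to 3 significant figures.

179 plants per year

dN/dt = rN(1 − N/K) = 0.4 × 820 × (1 − 820/1810).
1 − 820/1810 = 0.54696; dN/dt = 0.4 × 820 × 0.54696 = 179.4.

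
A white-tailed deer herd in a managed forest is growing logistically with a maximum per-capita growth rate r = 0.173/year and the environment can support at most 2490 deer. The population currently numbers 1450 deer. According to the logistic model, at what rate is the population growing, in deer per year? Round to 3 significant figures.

dN/dt = rN(1 − N/K) = 0.173 × 1450 × (1 − 1450/2490).
1 − 1450/2490 = 0.41767; dN/dt = 0.173 × 1450 × 0.41767 = 104.77.

105 deer per year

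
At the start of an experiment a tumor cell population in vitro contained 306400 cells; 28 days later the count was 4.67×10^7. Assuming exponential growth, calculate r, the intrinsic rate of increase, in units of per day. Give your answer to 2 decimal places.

0.18 per day

From N(t) = N₀·e^(rt): e^(r·28) = 4.67×10^7/306400 = 152.42.
r·28 = ln(152.42) = 5.0266, so r = 5.0266/28 = 0.17952.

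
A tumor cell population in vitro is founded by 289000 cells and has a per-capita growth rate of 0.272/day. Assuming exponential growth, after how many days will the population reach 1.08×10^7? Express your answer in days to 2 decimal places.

Set N₀·e^(rt) = 1.08×10^7: e^(0.272·t) = 1.08×10^7/289000 = 37.37.
0.272·t = ln(37.37) = 3.6209, so t = 3.6209/0.272 = 13.312.

13.31 days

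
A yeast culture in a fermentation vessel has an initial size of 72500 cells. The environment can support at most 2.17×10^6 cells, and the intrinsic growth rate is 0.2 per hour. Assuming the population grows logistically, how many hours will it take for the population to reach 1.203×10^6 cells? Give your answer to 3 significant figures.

17.9 hours

A = (K − N₀)/N₀ = (2.17×10^6 − 72500)/72500 = 28.931.
Solve 2.17×10^6/(1 + 28.931·e^(−0.2t)) = 1.203×10^6: 1 + 28.931·e^(−0.2t) = 1.8038, so e^(−0.2t) = 0.0277841.
−0.2·t = ln(0.0277841) = -3.5833, so t = 3.5833/0.2 = 17.916.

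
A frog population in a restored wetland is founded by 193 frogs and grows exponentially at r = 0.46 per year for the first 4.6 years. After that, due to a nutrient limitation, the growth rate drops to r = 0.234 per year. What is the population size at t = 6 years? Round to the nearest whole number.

Phase 1: N(4.6) = 193·e^(0.46×4.6) = 193·e^2.116 = 1601.49.
Phase 2 runs for 6 − 4.6 = 1.4 years at r = 0.234.
N(6) = 1601.49·e^(0.234×1.4) = 1601.49·e^0.3276 = 2222.28.

2222 frogs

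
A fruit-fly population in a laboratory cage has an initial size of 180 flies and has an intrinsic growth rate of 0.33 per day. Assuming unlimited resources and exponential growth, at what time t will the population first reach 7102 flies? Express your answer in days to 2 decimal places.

Set N₀·e^(rt) = 7102: e^(0.33·t) = 7102/180 = 39.456.
0.33·t = ln(39.456) = 3.6752, so t = 3.6752/0.33 = 11.137.

11.14 days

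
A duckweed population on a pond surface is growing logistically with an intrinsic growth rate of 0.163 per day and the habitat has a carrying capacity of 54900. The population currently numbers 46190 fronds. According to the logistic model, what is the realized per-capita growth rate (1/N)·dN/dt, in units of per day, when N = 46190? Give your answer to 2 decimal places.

0.03 per day

(1/N)·dN/dt = r(1 − N/K) = 0.163 × (1 − 46190/54900).
= 0.163 × 0.15865 = 0.02586.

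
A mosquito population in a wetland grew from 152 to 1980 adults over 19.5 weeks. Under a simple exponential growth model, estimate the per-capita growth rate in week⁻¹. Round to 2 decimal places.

From N(t) = N₀·e^(rt): e^(r·19.5) = 1980/152 = 13.026.
r·19.5 = ln(13.026) = 2.567, so r = 2.567/19.5 = 0.13164.

0.13 per week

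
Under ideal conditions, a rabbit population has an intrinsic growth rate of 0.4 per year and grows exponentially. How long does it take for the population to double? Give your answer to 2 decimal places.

Doubling time t_d = ln(2)/r = 0.6931/0.4 = 1.7329.

1.73 years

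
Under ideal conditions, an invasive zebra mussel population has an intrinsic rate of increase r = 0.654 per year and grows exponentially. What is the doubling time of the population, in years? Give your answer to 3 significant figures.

1.06 years

Doubling time t_d = ln(2)/r = 0.6931/0.654 = 1.0599.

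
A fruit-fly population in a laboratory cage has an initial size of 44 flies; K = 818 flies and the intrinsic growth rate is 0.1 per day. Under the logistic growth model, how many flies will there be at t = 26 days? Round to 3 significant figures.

355 flies

A = (K − N₀)/N₀ = (818 − 44)/44 = 17.591.
N(t) = K/(1 + A·e^(−rt)) = 818/(1 + 17.591×e^(−0.1×26)).
e^(−2.6) = 0.074274; denominator = 1 + 17.591×0.074274 = 2.3065.
N = 818/2.3065 = 354.644.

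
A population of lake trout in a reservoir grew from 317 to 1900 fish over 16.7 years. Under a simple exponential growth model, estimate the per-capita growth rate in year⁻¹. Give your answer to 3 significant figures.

From N(t) = N₀·e^(rt): e^(r·16.7) = 1900/317 = 5.9937.
r·16.7 = ln(5.9937) = 1.7907, so r = 1.7907/16.7 = 0.10723.

0.107 per year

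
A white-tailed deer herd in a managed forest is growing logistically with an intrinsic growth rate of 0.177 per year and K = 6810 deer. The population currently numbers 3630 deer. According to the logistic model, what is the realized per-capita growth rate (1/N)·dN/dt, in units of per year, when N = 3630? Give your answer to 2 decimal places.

0.08 per year

(1/N)·dN/dt = r(1 − N/K) = 0.177 × (1 − 3630/6810).
= 0.177 × 0.46696 = 0.082652.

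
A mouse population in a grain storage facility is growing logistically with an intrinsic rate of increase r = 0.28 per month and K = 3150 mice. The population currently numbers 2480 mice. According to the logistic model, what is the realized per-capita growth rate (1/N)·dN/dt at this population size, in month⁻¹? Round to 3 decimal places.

0.060 per month

(1/N)·dN/dt = r(1 − N/K) = 0.28 × (1 − 2480/3150).
= 0.28 × 0.2127 = 0.059556.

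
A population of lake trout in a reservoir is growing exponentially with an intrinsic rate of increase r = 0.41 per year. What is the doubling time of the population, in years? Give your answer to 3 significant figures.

1.69 years

Doubling time t_d = ln(2)/r = 0.6931/0.41 = 1.6906.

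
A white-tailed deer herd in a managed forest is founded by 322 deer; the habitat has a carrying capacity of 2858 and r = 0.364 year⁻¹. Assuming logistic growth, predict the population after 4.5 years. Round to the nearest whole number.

A = (K − N₀)/N₀ = (2858 − 322)/322 = 7.8758.
N(t) = K/(1 + A·e^(−rt)) = 2858/(1 + 7.8758×e^(−0.364×4.5)).
e^(−1.638) = 0.19437; denominator = 1 + 7.8758×0.19437 = 2.5308.
N = 2858/2.5308 = 1129.29.

1129 deer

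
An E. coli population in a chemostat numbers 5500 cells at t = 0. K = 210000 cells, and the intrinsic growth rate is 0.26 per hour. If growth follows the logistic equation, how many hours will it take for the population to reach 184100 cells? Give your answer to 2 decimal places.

21.45 hours

A = (K − N₀)/N₀ = (210000 − 5500)/5500 = 37.182.
Solve 210000/(1 + 37.182·e^(−0.26t)) = 184100: 1 + 37.182·e^(−0.26t) = 1.1407, so e^(−0.26t) = 0.00378369.
−0.26·t = ln(0.00378369) = -5.5771, so t = 5.5771/0.26 = 21.45.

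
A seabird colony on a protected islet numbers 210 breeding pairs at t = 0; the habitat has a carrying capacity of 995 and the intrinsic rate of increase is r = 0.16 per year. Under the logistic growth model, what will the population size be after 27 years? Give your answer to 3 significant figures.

948 breeding pairs

A = (K − N₀)/N₀ = (995 − 210)/210 = 3.7381.
N(t) = K/(1 + A·e^(−rt)) = 995/(1 + 3.7381×e^(−0.16×27)).
e^(−4.32) = 0.0133; denominator = 1 + 3.7381×0.0133 = 1.0497.
N = 995/1.0497 = 947.875.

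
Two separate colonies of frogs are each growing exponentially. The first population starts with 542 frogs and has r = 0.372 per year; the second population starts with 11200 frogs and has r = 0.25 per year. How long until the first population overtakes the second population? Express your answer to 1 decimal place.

24.8 years

Set 542·e^(0.372t) = 11200·e^(0.25t).
e^((0.372 − 0.25)t) = 11200/542 → e^(0.122·t) = 20.664.
0.122·t = ln(20.664) = 3.0284, so t = 3.0284/0.122 = 24.823.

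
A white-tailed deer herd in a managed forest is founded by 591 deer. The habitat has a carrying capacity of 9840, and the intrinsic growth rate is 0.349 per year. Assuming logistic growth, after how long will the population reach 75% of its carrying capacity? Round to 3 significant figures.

A = (K − N₀)/N₀ = (9840 − 591)/591 = 15.65.
Solve 9840/(1 + 15.65·e^(−0.349t)) = 7380: 1 + 15.65·e^(−0.349t) = 1.3333, so e^(−0.349t) = 0.0212996.
−0.349·t = ln(0.0212996) = -3.8491, so t = 3.8491/0.349 = 11.029.

11.0 years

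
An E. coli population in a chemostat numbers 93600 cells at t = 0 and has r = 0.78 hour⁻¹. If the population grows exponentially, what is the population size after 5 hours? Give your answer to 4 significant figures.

N(t) = N₀·e^(rt) = 93600 × e^(0.78×5) = 93600 × e^3.9.
e^3.9 ≈ 49.402, so N ≈ 93600 × 49.402 = 4.624069×10^6.

4624000 cells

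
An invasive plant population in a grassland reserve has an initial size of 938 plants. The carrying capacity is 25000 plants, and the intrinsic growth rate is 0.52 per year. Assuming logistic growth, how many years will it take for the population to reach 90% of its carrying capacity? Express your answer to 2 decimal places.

A = (K − N₀)/N₀ = (25000 − 938)/938 = 25.652.
Solve 25000/(1 + 25.652·e^(−0.52t)) = 22500: 1 + 25.652·e^(−0.52t) = 1.1111, so e^(−0.52t) = 0.0043314.
−0.52·t = ln(0.0043314) = -5.4419, so t = 5.4419/0.52 = 10.465.

10.47 years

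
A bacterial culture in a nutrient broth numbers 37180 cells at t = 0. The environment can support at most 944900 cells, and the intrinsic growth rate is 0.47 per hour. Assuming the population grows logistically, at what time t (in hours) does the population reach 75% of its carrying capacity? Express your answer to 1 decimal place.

A = (K − N₀)/N₀ = (944900 − 37180)/37180 = 24.414.
Solve 944900/(1 + 24.414·e^(−0.47t)) = 708675: 1 + 24.414·e^(−0.47t) = 1.3333, so e^(−0.47t) = 0.0136533.
−0.47·t = ln(0.0136533) = -4.2938, so t = 4.2938/0.47 = 9.1357.

9.1 hours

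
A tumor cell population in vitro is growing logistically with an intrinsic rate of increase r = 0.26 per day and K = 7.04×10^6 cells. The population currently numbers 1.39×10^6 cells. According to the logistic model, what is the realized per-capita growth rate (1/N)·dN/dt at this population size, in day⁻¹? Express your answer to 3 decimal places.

0.209 per day

(1/N)·dN/dt = r(1 − N/K) = 0.26 × (1 − 1.39×10^6/7.04×10^6).
= 0.26 × 0.80256 = 0.20866.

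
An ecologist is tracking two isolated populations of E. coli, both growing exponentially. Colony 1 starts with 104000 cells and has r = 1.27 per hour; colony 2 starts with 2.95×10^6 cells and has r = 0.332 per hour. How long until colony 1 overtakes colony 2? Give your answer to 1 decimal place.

3.6 hours

Set 104000·e^(1.27t) = 2.95×10^6·e^(0.332t).
e^((1.27 − 0.332)t) = 2.95×10^6/104000 → e^(0.938·t) = 28.365.
0.938·t = ln(28.365) = 3.3452, so t = 3.3452/0.938 = 3.5663.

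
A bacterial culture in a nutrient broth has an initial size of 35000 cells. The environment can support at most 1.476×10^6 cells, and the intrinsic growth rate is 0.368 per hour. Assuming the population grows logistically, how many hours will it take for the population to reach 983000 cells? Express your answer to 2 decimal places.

A = (K − N₀)/N₀ = (1.476×10^6 − 35000)/35000 = 41.171.
Solve 1.476×10^6/(1 + 41.171·e^(−0.368t)) = 983000: 1 + 41.171·e^(−0.368t) = 1.5015, so e^(−0.368t) = 0.0121814.
−0.368·t = ln(0.0121814) = -4.4078, so t = 4.4078/0.368 = 11.978.

11.98 hours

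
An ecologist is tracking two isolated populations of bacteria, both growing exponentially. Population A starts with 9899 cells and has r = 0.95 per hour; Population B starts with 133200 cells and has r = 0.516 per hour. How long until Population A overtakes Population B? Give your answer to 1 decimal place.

Set 9899·e^(0.95t) = 133200·e^(0.516t).
e^((0.95 − 0.516)t) = 133200/9899 → e^(0.434·t) = 13.456.
0.434·t = ln(13.456) = 2.5994, so t = 2.5994/0.434 = 5.9894.

6.0 hours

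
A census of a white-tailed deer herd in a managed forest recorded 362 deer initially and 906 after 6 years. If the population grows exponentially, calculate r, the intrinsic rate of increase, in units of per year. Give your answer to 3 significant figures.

0.153 per year

From N(t) = N₀·e^(rt): e^(r·6) = 906/362 = 2.5028.
r·6 = ln(2.5028) = 0.9174, so r = 0.9174/6 = 0.1529.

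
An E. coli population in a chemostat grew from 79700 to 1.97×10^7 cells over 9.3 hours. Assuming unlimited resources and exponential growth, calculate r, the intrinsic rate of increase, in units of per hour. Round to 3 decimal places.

0.592 per hour

From N(t) = N₀·e^(rt): e^(r·9.3) = 1.97×10^7/79700 = 247.18.
r·9.3 = ln(247.18) = 5.5101, so r = 5.5101/9.3 = 0.59248.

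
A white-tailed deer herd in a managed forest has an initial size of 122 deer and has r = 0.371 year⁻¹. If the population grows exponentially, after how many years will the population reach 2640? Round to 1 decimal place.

Set N₀·e^(rt) = 2640: e^(0.371·t) = 2640/122 = 21.639.
0.371·t = ln(21.639) = 3.0745, so t = 3.0745/0.371 = 8.2871.

8.3 years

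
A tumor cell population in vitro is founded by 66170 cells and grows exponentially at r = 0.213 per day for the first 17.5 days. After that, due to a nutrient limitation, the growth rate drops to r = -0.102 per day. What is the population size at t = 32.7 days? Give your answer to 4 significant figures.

583700 cells

Phase 1: N(17.5) = 66170·e^(0.213×17.5) = 66170·e^3.728 = 2.75102×10^6.
Phase 2 runs for 32.7 − 17.5 = 15.2 days at r = -0.102.
N(32.7) = 2.75102×10^6·e^(-0.102×15.2) = 2.75102×10^6·e^-1.55 = 583665.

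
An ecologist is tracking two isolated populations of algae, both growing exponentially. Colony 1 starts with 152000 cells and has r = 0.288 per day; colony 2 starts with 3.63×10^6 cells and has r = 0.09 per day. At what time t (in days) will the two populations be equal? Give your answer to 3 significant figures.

Set 152000·e^(0.288t) = 3.63×10^6·e^(0.09t).
e^((0.288 − 0.09)t) = 3.63×10^6/152000 → e^(0.198·t) = 23.882.
0.198·t = ln(23.882) = 3.1731, so t = 3.1731/0.198 = 16.026.

16.0 days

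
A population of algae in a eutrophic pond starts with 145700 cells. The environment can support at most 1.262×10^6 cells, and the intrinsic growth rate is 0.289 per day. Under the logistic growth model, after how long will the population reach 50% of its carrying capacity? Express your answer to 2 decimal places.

7.05 days

A = (K − N₀)/N₀ = (1.262×10^6 − 145700)/145700 = 7.6616.
Solve 1.262×10^6/(1 + 7.6616·e^(−0.289t)) = 631000: 1 + 7.6616·e^(−0.289t) = 2, so e^(−0.289t) = 0.13052.
−0.289·t = ln(0.13052) = -2.0362, so t = 2.0362/0.289 = 7.0458.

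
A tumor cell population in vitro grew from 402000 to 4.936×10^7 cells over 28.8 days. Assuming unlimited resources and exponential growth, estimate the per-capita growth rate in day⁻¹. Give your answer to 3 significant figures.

From N(t) = N₀·e^(rt): e^(r·28.8) = 4.936×10^7/402000 = 122.79.
r·28.8 = ln(122.79) = 4.8104, so r = 4.8104/28.8 = 0.16703.

0.167 per day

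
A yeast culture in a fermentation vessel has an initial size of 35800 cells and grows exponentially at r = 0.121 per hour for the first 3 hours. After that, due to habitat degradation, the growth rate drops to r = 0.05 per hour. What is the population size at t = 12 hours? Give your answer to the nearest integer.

Phase 1: N(3) = 35800·e^(0.121×3) = 35800·e^0.363 = 51467.4.
Phase 2 runs for 12 − 3 = 9 hours at r = 0.05.
N(12) = 51467.4·e^(0.05×9) = 51467.4·e^0.45 = 80716.9.

80717 cells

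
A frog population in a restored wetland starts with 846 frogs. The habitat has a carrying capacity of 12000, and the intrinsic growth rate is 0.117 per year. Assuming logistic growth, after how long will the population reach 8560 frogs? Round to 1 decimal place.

A = (K − N₀)/N₀ = (12000 − 846)/846 = 13.184.
Solve 12000/(1 + 13.184·e^(−0.117t)) = 8560: 1 + 13.184·e^(−0.117t) = 1.4019, so e^(−0.117t) = 0.0304807.
−0.117·t = ln(0.0304807) = -3.4907, so t = 3.4907/0.117 = 29.835.

29.8 years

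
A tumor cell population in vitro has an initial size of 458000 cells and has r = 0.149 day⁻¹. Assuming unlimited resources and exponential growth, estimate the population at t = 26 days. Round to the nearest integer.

N(t) = N₀·e^(rt) = 458000 × e^(0.149×26) = 458000 × e^3.874.
e^3.874 ≈ 48.135, so N ≈ 458000 × 48.135 = 2.204562×10^7.

22045619 cells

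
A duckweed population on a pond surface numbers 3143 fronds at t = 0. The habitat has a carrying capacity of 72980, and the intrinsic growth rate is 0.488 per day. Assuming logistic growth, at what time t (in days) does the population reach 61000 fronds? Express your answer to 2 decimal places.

A = (K − N₀)/N₀ = (72980 − 3143)/3143 = 22.22.
Solve 72980/(1 + 22.22·e^(−0.488t)) = 61000: 1 + 22.22·e^(−0.488t) = 1.1964, so e^(−0.488t) = 0.00883865.
−0.488·t = ln(0.00883865) = -4.7286, so t = 4.7286/0.488 = 9.6898.

9.69 days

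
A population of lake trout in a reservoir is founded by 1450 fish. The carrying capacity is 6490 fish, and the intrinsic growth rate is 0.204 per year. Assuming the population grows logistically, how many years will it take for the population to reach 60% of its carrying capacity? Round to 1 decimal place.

8.1 years

A = (K − N₀)/N₀ = (6490 − 1450)/1450 = 3.4759.
Solve 6490/(1 + 3.4759·e^(−0.204t)) = 3894: 1 + 3.4759·e^(−0.204t) = 1.6667, so e^(−0.204t) = 0.191799.
−0.204·t = ln(0.191799) = -1.6513, so t = 1.6513/0.204 = 8.0946.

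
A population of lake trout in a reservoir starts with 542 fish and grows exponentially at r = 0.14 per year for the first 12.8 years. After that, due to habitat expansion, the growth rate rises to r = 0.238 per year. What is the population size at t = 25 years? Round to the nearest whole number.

59330 fish

Phase 1: N(12.8) = 542·e^(0.14×12.8) = 542·e^1.792 = 3252.78.
Phase 2 runs for 25 − 12.8 = 12.2 years at r = 0.238.
N(25) = 3252.78·e^(0.238×12.2) = 3252.78·e^2.904 = 59329.7.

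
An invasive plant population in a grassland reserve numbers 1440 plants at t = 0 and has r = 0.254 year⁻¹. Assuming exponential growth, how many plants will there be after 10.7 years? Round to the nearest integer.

21812 plants

N(t) = N₀·e^(rt) = 1440 × e^(0.254×10.7) = 1440 × e^2.718.
e^2.718 ≈ 15.147, so N ≈ 1440 × 15.147 = 21811.6.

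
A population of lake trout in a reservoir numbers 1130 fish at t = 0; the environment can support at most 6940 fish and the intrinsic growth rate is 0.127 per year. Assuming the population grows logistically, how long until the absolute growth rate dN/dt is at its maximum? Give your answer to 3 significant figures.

12.9 years

Logistic growth is fastest at N = K/2 = 3470.
A = (K − N₀)/N₀ = 5.1416. Set K/(1 + A·e^(−rt)) = K/2 → A·e^(−rt) = 1.
e^(−0.127t) = 1/5.1416 = 0.194492, so t = ln(5.1416)/0.127 = 1.6374/0.127 = 12.893.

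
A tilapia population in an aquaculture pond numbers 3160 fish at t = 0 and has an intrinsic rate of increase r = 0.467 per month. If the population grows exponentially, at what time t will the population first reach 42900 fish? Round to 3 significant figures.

5.59 months

Set N₀·e^(rt) = 42900: e^(0.467·t) = 42900/3160 = 13.576.
0.467·t = ln(13.576) = 2.6083, so t = 2.6083/0.467 = 5.5852.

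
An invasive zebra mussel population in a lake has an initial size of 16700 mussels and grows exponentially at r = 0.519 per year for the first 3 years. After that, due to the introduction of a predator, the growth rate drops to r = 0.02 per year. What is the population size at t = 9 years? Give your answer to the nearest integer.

Phase 1: N(3) = 16700·e^(0.519×3) = 16700·e^1.557 = 79234.3.
Phase 2 runs for 9 − 3 = 6 years at r = 0.02.
N(9) = 79234.3·e^(0.02×6) = 79234.3·e^0.12 = 89336.4.

89336 mussels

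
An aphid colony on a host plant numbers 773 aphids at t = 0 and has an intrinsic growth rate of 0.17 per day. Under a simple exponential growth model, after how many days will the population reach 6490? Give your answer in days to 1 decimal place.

12.5 days

Set N₀·e^(rt) = 6490: e^(0.17·t) = 6490/773 = 8.3959.
0.17·t = ln(8.3959) = 2.1277, so t = 2.1277/0.17 = 12.516.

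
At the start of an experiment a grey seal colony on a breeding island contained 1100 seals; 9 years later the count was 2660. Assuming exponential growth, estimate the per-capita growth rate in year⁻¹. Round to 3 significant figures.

From N(t) = N₀·e^(rt): e^(r·9) = 2660/1100 = 2.4182.
r·9 = ln(2.4182) = 0.88302, so r = 0.88302/9 = 0.098113.

0.0981 per year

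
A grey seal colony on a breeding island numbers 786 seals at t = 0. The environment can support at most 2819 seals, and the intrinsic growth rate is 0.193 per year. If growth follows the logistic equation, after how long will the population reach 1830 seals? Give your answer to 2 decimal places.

A = (K − N₀)/N₀ = (2819 − 786)/786 = 2.5865.
Solve 2819/(1 + 2.5865·e^(−0.193t)) = 1830: 1 + 2.5865·e^(−0.193t) = 1.5404, so e^(−0.193t) = 0.208944.
−0.193·t = ln(0.208944) = -1.5657, so t = 1.5657/0.193 = 8.1124.

8.11 years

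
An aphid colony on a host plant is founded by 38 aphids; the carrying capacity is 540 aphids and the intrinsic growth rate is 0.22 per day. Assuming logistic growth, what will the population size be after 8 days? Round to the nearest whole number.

A = (K − N₀)/N₀ = (540 − 38)/38 = 13.211.
N(t) = K/(1 + A·e^(−rt)) = 540/(1 + 13.211×e^(−0.22×8)).
e^(−1.76) = 0.17204; denominator = 1 + 13.211×0.17204 = 3.2728.
N = 540/3.2728 = 164.996.

165 aphids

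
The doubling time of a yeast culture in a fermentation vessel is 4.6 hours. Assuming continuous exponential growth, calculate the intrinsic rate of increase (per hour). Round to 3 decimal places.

r = ln(2)/t_d = 0.6931/4.6 = 0.15068.

0.151 per hour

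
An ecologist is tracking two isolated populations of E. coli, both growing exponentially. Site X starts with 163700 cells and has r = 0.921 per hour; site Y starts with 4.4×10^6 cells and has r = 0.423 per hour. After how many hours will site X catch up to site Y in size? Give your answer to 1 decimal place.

Set 163700·e^(0.921t) = 4.4×10^6·e^(0.423t).
e^((0.921 − 0.423)t) = 4.4×10^6/163700 → e^(0.498·t) = 26.878.
0.498·t = ln(26.878) = 3.2913, so t = 3.2913/0.498 = 6.6091.

6.6 hours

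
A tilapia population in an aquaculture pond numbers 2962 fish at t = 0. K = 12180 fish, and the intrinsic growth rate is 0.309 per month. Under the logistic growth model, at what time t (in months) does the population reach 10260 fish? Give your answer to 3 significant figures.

9.10 months

A = (K − N₀)/N₀ = (12180 − 2962)/2962 = 3.1121.
Solve 12180/(1 + 3.1121·e^(−0.309t)) = 10260: 1 + 3.1121·e^(−0.309t) = 1.1871, so e^(−0.309t) = 0.0601315.
−0.309·t = ln(0.0601315) = -2.8112, so t = 2.8112/0.309 = 9.0978.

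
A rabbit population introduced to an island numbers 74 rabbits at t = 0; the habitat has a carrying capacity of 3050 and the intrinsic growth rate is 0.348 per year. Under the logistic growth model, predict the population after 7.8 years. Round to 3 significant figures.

A = (K − N₀)/N₀ = (3050 − 74)/74 = 40.216.
N(t) = K/(1 + A·e^(−rt)) = 3050/(1 + 40.216×e^(−0.348×7.8)).
e^(−2.714) = 0.066245; denominator = 1 + 40.216×0.066245 = 3.6641.
N = 3050/3.6641 = 832.398.

832 rabbits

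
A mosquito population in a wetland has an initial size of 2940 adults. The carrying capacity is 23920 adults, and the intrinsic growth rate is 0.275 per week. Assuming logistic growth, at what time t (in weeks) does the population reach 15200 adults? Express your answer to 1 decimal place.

A = (K − N₀)/N₀ = (23920 − 2940)/2940 = 7.1361.
Solve 23920/(1 + 7.1361·e^(−0.275t)) = 15200: 1 + 7.1361·e^(−0.275t) = 1.5737, so e^(−0.275t) = 0.0803924.
−0.275·t = ln(0.0803924) = -2.5208, so t = 2.5208/0.275 = 9.1667.

9.2 weeks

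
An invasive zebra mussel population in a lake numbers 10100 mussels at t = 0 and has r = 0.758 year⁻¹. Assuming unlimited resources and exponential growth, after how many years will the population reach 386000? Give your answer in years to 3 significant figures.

4.81 years

Set N₀·e^(rt) = 386000: e^(0.758·t) = 386000/10100 = 38.218.
0.758·t = ln(38.218) = 3.6433, so t = 3.6433/0.758 = 4.8065.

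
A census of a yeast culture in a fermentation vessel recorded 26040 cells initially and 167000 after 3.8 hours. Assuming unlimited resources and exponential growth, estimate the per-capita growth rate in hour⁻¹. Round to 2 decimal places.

From N(t) = N₀·e^(rt): e^(r·3.8) = 167000/26040 = 6.4132.
r·3.8 = ln(6.4132) = 1.8584, so r = 1.8584/3.8 = 0.48904.

0.49 per hour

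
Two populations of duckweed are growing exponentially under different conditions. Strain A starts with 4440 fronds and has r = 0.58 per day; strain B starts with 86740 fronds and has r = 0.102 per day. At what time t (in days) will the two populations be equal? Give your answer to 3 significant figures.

6.22 days

Set 4440·e^(0.58t) = 86740·e^(0.102t).
e^((0.58 − 0.102)t) = 86740/4440 → e^(0.478·t) = 19.536.
0.478·t = ln(19.536) = 2.9723, so t = 2.9723/0.478 = 6.2181.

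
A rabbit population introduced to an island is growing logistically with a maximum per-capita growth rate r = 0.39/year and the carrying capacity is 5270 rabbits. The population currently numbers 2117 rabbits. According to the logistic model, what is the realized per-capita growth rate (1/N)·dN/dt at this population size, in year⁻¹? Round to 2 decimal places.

0.23 per year

(1/N)·dN/dt = r(1 − N/K) = 0.39 × (1 − 2117/5270).
= 0.39 × 0.59829 = 0.23333.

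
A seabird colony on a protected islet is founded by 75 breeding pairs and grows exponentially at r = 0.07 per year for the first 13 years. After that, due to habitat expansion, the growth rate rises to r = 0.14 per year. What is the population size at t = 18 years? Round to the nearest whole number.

375 breeding pairs

Phase 1: N(13) = 75·e^(0.07×13) = 75·e^0.91 = 186.324.
Phase 2 runs for 18 − 13 = 5 years at r = 0.14.
N(18) = 186.324·e^(0.14×5) = 186.324·e^0.7 = 375.211.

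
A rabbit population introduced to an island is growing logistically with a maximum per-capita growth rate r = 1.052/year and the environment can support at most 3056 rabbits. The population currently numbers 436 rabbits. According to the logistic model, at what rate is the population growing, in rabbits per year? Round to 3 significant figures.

dN/dt = rN(1 − N/K) = 1.052 × 436 × (1 − 436/3056).
1 − 436/3056 = 0.85733; dN/dt = 1.052 × 436 × 0.85733 = 393.23.

393 rabbits per year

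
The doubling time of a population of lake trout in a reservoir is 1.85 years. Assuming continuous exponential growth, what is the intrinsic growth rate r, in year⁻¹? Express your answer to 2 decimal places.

r = ln(2)/t_d = 0.6931/1.85 = 0.37467.

0.37 per year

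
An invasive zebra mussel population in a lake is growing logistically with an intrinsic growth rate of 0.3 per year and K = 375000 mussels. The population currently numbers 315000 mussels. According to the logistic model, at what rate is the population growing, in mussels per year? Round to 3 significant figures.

dN/dt = rN(1 − N/K) = 0.3 × 315000 × (1 − 315000/375000).
1 − 315000/375000 = 0.16; dN/dt = 0.3 × 315000 × 0.16 = 15120.

15100 mussels per year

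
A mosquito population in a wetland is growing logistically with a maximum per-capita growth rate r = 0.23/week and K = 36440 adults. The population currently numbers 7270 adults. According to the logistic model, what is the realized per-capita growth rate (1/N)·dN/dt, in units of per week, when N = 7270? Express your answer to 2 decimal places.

(1/N)·dN/dt = r(1 − N/K) = 0.23 × (1 − 7270/36440).
= 0.23 × 0.80049 = 0.18411.

0.18 per week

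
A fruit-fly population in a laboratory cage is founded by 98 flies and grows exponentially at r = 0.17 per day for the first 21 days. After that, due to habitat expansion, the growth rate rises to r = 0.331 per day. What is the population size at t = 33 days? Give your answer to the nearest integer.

Phase 1: N(21) = 98·e^(0.17×21) = 98·e^3.57 = 3480.63.
Phase 2 runs for 33 − 21 = 12 days at r = 0.331.
N(33) = 3480.63·e^(0.331×12) = 3480.63·e^3.972 = 184789.

184789 flies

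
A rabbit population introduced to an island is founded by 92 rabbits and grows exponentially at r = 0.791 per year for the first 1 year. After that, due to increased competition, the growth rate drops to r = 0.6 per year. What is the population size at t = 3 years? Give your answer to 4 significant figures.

673.7 rabbits

Phase 1: N(1) = 92·e^(0.791×1) = 92·e^0.791 = 202.915.
Phase 2 runs for 3 − 1 = 2 years at r = 0.6.
N(3) = 202.915·e^(0.6×2) = 202.915·e^1.2 = 673.702.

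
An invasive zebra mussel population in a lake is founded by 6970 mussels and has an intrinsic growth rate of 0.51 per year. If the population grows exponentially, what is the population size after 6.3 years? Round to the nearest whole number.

173229 mussels

N(t) = N₀·e^(rt) = 6970 × e^(0.51×6.3) = 6970 × e^3.213.
e^3.213 ≈ 24.854, so N ≈ 6970 × 24.854 = 173229.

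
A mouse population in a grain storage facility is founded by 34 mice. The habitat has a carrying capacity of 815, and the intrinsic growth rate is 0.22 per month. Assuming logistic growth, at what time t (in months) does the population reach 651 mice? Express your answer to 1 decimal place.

20.5 months

A = (K − N₀)/N₀ = (815 − 34)/34 = 22.971.
Solve 815/(1 + 22.971·e^(−0.22t)) = 651: 1 + 22.971·e^(−0.22t) = 1.2519, so e^(−0.22t) = 0.0109671.
−0.22·t = ln(0.0109671) = -4.5129, so t = 4.5129/0.22 = 20.513.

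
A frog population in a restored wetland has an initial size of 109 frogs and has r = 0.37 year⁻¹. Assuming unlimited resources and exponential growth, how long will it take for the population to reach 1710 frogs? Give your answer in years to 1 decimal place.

Set N₀·e^(rt) = 1710: e^(0.37·t) = 1710/109 = 15.688.
0.37·t = ln(15.688) = 2.7529, so t = 2.7529/0.37 = 7.4403.

7.4 years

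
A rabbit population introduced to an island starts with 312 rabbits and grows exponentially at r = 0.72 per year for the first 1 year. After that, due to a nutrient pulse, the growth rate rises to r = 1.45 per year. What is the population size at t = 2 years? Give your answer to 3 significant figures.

Phase 1: N(1) = 312·e^(0.72×1) = 312·e^0.72 = 640.983.
Phase 2 runs for 2 − 1 = 1 years at r = 1.45.
N(2) = 640.983·e^(1.45×1) = 640.983·e^1.45 = 2732.58.

2730 rabbits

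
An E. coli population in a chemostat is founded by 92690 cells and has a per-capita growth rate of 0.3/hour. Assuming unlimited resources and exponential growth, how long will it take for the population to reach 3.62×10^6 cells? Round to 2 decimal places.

12.22 hours

Set N₀·e^(rt) = 3.62×10^6: e^(0.3·t) = 3.62×10^6/92690 = 39.055.
0.3·t = ln(39.055) = 3.665, so t = 3.665/0.3 = 12.217.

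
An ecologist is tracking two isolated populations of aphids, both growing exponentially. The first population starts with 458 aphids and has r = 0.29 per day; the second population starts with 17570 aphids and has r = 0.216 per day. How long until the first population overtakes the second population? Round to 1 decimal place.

49.3 days

Set 458·e^(0.29t) = 17570·e^(0.216t).
e^((0.29 − 0.216)t) = 17570/458 → e^(0.074·t) = 38.362.
0.074·t = ln(38.362) = 3.6471, so t = 3.6471/0.074 = 49.285.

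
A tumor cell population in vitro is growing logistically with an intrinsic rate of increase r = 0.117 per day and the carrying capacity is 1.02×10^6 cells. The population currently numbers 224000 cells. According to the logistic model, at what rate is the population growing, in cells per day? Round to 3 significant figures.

dN/dt = rN(1 − N/K) = 0.117 × 224000 × (1 − 224000/1.02×10^6).
1 − 224000/1.02×10^6 = 0.78039; dN/dt = 0.117 × 224000 × 0.78039 = 20453.

20500 cells per day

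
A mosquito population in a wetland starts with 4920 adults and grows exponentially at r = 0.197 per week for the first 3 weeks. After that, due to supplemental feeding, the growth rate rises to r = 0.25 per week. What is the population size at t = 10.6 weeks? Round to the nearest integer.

Phase 1: N(3) = 4920·e^(0.197×3) = 4920·e^0.591 = 8884.5.
Phase 2 runs for 10.6 − 3 = 7.6 weeks at r = 0.25.
N(10.6) = 8884.5·e^(0.25×7.6) = 8884.5·e^1.9 = 59400.8.

59401 adults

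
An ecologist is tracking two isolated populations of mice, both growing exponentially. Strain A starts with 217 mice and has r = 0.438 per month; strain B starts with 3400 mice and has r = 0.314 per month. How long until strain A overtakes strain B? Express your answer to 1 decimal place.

22.2 months

Set 217·e^(0.438t) = 3400·e^(0.314t).
e^((0.438 − 0.314)t) = 3400/217 → e^(0.124·t) = 15.668.
0.124·t = ln(15.668) = 2.7516, so t = 2.7516/0.124 = 22.191.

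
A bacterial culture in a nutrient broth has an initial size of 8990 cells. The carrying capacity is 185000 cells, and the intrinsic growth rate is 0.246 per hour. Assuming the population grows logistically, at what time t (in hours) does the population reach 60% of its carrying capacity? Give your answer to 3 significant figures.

A = (K − N₀)/N₀ = (185000 − 8990)/8990 = 19.578.
Solve 185000/(1 + 19.578·e^(−0.246t)) = 111000: 1 + 19.578·e^(−0.246t) = 1.6667, so e^(−0.246t) = 0.0340511.
−0.246·t = ln(0.0340511) = -3.3799, so t = 3.3799/0.246 = 13.739.

13.7 hours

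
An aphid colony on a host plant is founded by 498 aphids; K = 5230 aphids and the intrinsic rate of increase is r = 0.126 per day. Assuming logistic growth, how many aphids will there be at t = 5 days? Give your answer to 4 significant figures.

862.9 aphids

A = (K − N₀)/N₀ = (5230 − 498)/498 = 9.502.
N(t) = K/(1 + A·e^(−rt)) = 5230/(1 + 9.502×e^(−0.126×5)).
e^(−0.63) = 0.53259; denominator = 1 + 9.502×0.53259 = 6.0607.
N = 5230/6.0607 = 862.938.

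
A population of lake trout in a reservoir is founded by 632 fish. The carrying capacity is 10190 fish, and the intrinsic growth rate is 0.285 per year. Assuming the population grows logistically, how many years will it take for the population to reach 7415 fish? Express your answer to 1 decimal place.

13.0 years

A = (K − N₀)/N₀ = (10190 − 632)/632 = 15.123.
Solve 10190/(1 + 15.123·e^(−0.285t)) = 7415: 1 + 15.123·e^(−0.285t) = 1.3742, so e^(−0.285t) = 0.0247458.
−0.285·t = ln(0.0247458) = -3.6991, so t = 3.6991/0.285 = 12.979.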